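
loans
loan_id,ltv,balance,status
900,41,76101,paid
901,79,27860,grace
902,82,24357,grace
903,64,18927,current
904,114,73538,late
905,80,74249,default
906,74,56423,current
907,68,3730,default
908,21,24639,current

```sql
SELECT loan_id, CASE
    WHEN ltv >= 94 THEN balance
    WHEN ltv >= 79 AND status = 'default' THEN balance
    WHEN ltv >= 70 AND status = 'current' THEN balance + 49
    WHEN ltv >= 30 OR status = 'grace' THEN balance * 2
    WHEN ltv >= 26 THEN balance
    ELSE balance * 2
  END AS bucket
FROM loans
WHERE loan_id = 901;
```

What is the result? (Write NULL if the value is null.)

loan_id = 901: ltv=79, balance=27860, status=grace.
ltv >= 94 → false
ltv >= 79 AND status = 'default' → false
ltv >= 70 AND status = 'current' → false
ltv >= 30 OR status = 'grace' → true → 55720

55720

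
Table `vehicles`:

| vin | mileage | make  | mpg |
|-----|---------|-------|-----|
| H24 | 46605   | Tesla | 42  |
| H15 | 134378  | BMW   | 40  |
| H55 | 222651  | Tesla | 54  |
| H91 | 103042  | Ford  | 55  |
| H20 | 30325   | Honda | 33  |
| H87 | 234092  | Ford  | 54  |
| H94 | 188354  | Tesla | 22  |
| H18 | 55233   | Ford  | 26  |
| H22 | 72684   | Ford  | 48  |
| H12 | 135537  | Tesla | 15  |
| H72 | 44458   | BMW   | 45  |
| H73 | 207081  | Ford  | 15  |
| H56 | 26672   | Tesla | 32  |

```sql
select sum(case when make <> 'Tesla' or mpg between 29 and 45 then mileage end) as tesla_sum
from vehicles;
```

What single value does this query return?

vin=H24: ✓ → 46605
vin=H15: ✓ → 134378
vin=H55: ✗
vin=H91: ✓ → 103042
vin=H20: ✓ → 30325
vin=H87: ✓ → 234092
vin=H94: ✗
vin=H18: ✓ → 55233
vin=H22: ✓ → 72684
vin=H12: ✗
vin=H72: ✓ → 44458
vin=H73: ✓ → 207081
vin=H56: ✓ → 26672
tesla_sum = 46605 + 134378 + 103042 + 30325 + 234092 + 55233 + 72684 + 44458 + 207081 + 26672 = 954570

954570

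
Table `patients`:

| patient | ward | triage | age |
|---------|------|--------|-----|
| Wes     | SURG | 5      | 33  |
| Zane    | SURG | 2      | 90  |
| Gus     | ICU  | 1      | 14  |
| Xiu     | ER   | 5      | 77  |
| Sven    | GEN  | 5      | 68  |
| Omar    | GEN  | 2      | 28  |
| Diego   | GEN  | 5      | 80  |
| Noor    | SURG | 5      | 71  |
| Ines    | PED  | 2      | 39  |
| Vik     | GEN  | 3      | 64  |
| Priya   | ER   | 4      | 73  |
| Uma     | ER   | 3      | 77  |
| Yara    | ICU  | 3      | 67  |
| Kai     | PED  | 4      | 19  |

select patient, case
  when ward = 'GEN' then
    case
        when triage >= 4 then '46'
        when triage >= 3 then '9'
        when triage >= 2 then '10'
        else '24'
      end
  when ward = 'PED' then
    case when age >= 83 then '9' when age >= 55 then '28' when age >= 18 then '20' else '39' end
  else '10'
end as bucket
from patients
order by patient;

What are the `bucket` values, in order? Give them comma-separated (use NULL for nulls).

patient=Diego: ward='GEN' → inner[triage >= 4] → 46
patient=Gus: ward='ICU' → outer ELSE → 10
patient=Ines: ward='PED' → inner[age >= 18] → 20
patient=Kai: ward='PED' → inner[age >= 18] → 20
patient=Noor: ward='SURG' → outer ELSE → 10
patient=Omar: ward='GEN' → inner[triage >= 2] → 10
patient=Priya: ward='ER' → outer ELSE → 10
patient=Sven: ward='GEN' → inner[triage >= 4] → 46
patient=Uma: ward='ER' → outer ELSE → 10
patient=Vik: ward='GEN' → inner[triage >= 3] → 9
patient=Wes: ward='SURG' → outer ELSE → 10
patient=Xiu: ward='ER' → outer ELSE → 10
patient=Yara: ward='ICU' → outer ELSE → 10
patient=Zane: ward='SURG' → outer ELSE → 10

46, 10, 20, 20, 10, 10, 10, 46, 10, 9, 10, 10, 10, 10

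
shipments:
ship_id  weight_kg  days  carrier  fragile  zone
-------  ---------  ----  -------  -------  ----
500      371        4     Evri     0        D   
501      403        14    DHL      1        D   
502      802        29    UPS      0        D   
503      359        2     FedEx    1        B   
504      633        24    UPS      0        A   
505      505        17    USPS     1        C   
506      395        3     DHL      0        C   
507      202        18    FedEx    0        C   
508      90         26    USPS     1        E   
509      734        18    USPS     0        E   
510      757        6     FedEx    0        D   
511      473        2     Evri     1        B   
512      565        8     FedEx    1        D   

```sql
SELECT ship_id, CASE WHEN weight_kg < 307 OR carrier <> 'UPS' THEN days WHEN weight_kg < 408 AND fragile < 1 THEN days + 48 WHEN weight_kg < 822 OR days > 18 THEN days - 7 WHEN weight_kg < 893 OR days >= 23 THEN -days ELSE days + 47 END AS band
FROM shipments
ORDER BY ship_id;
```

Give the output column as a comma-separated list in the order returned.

4, 14, 22, 2, 17, 17, 3, 18, 26, 18, 6, 2, 8

ship_id=500: weight_kg < 307 OR carrier <> 'UPS' → 4
ship_id=501: weight_kg < 307 OR carrier <> 'UPS' → 14
ship_id=502: weight_kg < 822 OR days > 18 → 22
ship_id=503: weight_kg < 307 OR carrier <> 'UPS' → 2
ship_id=504: weight_kg < 822 OR days > 18 → 17
ship_id=505: weight_kg < 307 OR carrier <> 'UPS' → 17
ship_id=506: weight_kg < 307 OR carrier <> 'UPS' → 3
ship_id=507: weight_kg < 307 OR carrier <> 'UPS' → 18
ship_id=508: weight_kg < 307 OR carrier <> 'UPS' → 26
ship_id=509: weight_kg < 307 OR carrier <> 'UPS' → 18
ship_id=510: weight_kg < 307 OR carrier <> 'UPS' → 6
ship_id=511: weight_kg < 307 OR carrier <> 'UPS' → 2
ship_id=512: weight_kg < 307 OR carrier <> 'UPS' → 8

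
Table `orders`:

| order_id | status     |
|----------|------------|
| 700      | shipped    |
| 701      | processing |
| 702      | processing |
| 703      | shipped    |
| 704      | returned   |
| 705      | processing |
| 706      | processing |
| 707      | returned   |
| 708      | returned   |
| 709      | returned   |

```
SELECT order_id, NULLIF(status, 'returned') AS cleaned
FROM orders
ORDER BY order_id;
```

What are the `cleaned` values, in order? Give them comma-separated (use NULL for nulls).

shipped, processing, processing, shipped, NULL, processing, processing, NULL, NULL, NULL

order_id=700: status=shipped vs returned: differ → shipped
order_id=701: status=processing vs returned: differ → processing
order_id=702: status=processing vs returned: differ → processing
order_id=703: status=shipped vs returned: differ → shipped
order_id=704: status=returned vs returned: equal → NULL
order_id=705: status=processing vs returned: differ → processing
order_id=706: status=processing vs returned: differ → processing
order_id=707: status=returned vs returned: equal → NULL
order_id=708: status=returned vs returned: equal → NULL
order_id=709: status=returned vs returned: equal → NULL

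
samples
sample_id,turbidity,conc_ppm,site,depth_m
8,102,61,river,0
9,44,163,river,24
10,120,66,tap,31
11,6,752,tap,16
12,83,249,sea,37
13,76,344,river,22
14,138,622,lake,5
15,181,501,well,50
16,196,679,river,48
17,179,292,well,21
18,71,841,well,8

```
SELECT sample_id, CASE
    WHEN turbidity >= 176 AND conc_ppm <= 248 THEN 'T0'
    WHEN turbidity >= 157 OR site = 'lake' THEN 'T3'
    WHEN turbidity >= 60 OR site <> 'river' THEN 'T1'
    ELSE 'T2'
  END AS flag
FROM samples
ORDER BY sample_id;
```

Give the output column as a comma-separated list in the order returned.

T1, T2, T1, T1, T1, T1, T3, T3, T3, T3, T1

sample_id=8: turbidity >= 60 OR site <> 'river' → T1
sample_id=9: ELSE → T2
sample_id=10: turbidity >= 60 OR site <> 'river' → T1
sample_id=11: turbidity >= 60 OR site <> 'river' → T1
sample_id=12: turbidity >= 60 OR site <> 'river' → T1
sample_id=13: turbidity >= 60 OR site <> 'river' → T1
sample_id=14: turbidity >= 157 OR site = 'lake' → T3
sample_id=15: turbidity >= 157 OR site = 'lake' → T3
sample_id=16: turbidity >= 157 OR site = 'lake' → T3
sample_id=17: turbidity >= 157 OR site = 'lake' → T3
sample_id=18: turbidity >= 60 OR site <> 'river' → T1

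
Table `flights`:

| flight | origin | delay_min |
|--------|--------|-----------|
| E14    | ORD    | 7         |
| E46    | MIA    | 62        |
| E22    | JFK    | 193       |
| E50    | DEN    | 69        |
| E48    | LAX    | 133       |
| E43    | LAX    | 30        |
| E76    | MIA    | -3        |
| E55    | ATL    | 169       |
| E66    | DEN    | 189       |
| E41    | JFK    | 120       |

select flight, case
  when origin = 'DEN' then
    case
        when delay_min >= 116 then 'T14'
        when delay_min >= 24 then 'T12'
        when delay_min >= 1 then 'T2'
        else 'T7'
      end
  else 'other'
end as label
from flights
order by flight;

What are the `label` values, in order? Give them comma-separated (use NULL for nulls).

other, other, other, other, other, other, T12, other, T14, other

flight=E14: origin='ORD' → outer ELSE → other
flight=E22: origin='JFK' → outer ELSE → other
flight=E41: origin='JFK' → outer ELSE → other
flight=E43: origin='LAX' → outer ELSE → other
flight=E46: origin='MIA' → outer ELSE → other
flight=E48: origin='LAX' → outer ELSE → other
flight=E50: origin='DEN' → inner[delay_min >= 24] → T12
flight=E55: origin='ATL' → outer ELSE → other
flight=E66: origin='DEN' → inner[delay_min >= 116] → T14
flight=E76: origin='MIA' → outer ELSE → other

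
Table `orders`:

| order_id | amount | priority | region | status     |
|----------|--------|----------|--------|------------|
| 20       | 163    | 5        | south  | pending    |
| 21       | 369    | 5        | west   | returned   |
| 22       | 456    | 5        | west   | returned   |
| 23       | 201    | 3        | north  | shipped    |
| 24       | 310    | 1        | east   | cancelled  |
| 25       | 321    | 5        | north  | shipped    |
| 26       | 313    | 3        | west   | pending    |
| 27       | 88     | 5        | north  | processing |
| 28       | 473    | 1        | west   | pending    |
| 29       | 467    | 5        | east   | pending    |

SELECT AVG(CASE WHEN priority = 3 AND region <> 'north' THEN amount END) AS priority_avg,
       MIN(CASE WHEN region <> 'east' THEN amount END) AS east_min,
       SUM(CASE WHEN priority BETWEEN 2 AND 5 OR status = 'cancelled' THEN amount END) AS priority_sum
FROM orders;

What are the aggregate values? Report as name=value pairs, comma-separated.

priority_avg=313, east_min=88, priority_sum=2688

[priority_avg: priority = 3 AND region <> 'north']
order_id=20: ✗
order_id=21: ✗
order_id=22: ✗
order_id=23: ✗
order_id=24: ✗
order_id=25: ✗
order_id=26: ✓ → 313
order_id=27: ✗
order_id=28: ✗
order_id=29: ✗
priority_avg = 313
—
[east_min: region <> 'east']
order_id=20: ✓ → 163
order_id=21: ✓ → 369
order_id=22: ✓ → 456
order_id=23: ✓ → 201
order_id=24: ✗
order_id=25: ✓ → 321
order_id=26: ✓ → 313
order_id=27: ✓ → 88
order_id=28: ✓ → 473
order_id=29: ✗
east_min = MIN(163, 369, 456, 201, 321, 313, 88, 473) = 88
—
[priority_sum: priority BETWEEN 2 AND 5 OR status = 'cancelled']
order_id=20: ✓ → 163
order_id=21: ✓ → 369
order_id=22: ✓ → 456
order_id=23: ✓ → 201
order_id=24: ✓ → 310
order_id=25: ✓ → 321
order_id=26: ✓ → 313
order_id=27: ✓ → 88
order_id=28: ✗
order_id=29: ✓ → 467
priority_sum = 163 + 369 + 456 + 201 + 310 + 321 + 313 + 88 + 467 = 2688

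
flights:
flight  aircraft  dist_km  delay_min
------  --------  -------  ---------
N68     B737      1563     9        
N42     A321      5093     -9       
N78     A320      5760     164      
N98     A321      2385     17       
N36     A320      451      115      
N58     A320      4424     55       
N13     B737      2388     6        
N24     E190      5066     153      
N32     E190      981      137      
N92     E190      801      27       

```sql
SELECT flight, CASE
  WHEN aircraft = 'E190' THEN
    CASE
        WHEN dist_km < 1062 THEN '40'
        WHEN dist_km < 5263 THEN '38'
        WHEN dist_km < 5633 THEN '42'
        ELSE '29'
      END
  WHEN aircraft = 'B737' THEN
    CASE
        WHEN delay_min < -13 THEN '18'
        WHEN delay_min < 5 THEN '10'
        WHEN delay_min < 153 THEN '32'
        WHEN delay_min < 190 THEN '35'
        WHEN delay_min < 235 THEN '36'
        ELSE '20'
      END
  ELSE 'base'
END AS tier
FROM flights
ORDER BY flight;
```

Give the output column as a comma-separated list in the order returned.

32, 38, 40, base, base, base, 32, base, 40, base

flight=N13: aircraft='B737' → inner[delay_min < 153] → 32
flight=N24: aircraft='E190' → inner[dist_km < 5263] → 38
flight=N32: aircraft='E190' → inner[dist_km < 1062] → 40
flight=N36: aircraft='A320' → outer ELSE → base
flight=N42: aircraft='A321' → outer ELSE → base
flight=N58: aircraft='A320' → outer ELSE → base
flight=N68: aircraft='B737' → inner[delay_min < 153] → 32
flight=N78: aircraft='A320' → outer ELSE → base
flight=N92: aircraft='E190' → inner[dist_km < 1062] → 40
flight=N98: aircraft='A321' → outer ELSE → base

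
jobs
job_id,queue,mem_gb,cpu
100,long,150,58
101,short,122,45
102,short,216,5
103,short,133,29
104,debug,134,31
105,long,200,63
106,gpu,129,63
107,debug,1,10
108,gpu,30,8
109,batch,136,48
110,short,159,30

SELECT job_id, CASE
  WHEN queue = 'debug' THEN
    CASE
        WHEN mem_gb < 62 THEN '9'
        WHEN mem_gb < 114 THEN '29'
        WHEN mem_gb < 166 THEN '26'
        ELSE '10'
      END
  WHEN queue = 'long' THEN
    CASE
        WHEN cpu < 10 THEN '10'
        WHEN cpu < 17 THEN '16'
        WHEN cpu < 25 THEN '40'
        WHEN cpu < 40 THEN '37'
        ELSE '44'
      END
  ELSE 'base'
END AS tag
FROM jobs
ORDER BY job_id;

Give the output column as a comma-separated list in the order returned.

44, base, base, base, 26, 44, base, 9, base, base, base

job_id=100: queue='long' → inner[ELSE] → 44
job_id=101: queue='short' → outer ELSE → base
job_id=102: queue='short' → outer ELSE → base
job_id=103: queue='short' → outer ELSE → base
job_id=104: queue='debug' → inner[mem_gb < 166] → 26
job_id=105: queue='long' → inner[ELSE] → 44
job_id=106: queue='gpu' → outer ELSE → base
job_id=107: queue='debug' → inner[mem_gb < 62] → 9
job_id=108: queue='gpu' → outer ELSE → base
job_id=109: queue='batch' → outer ELSE → base
job_id=110: queue='short' → outer ELSE → base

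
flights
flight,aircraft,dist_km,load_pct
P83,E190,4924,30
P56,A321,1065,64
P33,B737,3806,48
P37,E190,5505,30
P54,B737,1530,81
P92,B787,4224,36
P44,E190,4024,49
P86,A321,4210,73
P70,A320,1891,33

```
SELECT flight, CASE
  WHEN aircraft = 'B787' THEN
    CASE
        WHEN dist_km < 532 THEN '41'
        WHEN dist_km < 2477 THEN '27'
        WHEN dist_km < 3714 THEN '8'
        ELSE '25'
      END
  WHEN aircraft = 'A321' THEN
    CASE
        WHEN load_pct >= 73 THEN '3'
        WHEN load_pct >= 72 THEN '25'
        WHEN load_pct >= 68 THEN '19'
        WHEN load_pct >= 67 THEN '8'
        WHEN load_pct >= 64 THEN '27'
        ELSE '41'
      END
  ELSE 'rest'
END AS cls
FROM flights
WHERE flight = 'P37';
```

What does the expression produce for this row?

flight = P37: aircraft=E190, dist_km=5505, load_pct=30.
aircraft='E190' → outer ELSE → rest

rest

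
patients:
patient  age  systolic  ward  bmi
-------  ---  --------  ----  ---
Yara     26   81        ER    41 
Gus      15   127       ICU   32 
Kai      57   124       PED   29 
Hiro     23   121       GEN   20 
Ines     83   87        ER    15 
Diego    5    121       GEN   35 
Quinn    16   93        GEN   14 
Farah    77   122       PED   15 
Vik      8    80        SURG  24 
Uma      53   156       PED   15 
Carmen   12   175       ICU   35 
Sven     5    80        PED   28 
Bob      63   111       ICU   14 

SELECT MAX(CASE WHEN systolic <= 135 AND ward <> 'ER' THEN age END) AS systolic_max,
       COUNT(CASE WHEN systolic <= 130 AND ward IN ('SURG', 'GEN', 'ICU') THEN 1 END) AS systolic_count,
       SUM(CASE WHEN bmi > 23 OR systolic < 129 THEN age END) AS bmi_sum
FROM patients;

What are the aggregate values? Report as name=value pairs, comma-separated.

[systolic_max: systolic <= 135 AND ward <> 'ER']
patient=Yara: ✗
patient=Gus: ✓ → 15
patient=Kai: ✓ → 57
patient=Hiro: ✓ → 23
patient=Ines: ✗
patient=Diego: ✓ → 5
patient=Quinn: ✓ → 16
patient=Farah: ✓ → 77
patient=Vik: ✓ → 8
patient=Uma: ✗
patient=Carmen: ✗
patient=Sven: ✓ → 5
patient=Bob: ✓ → 63
systolic_max = MAX(15, 57, 23, 5, 16, 77, 8, 5, 63) = 77
—
[systolic_count: systolic <= 130 AND ward IN ('SURG', 'GEN', 'ICU')]
patient=Yara: ✗
patient=Gus: ✓ → 1
patient=Kai: ✗
patient=Hiro: ✓ → 1
patient=Ines: ✗
patient=Diego: ✓ → 1
patient=Quinn: ✓ → 1
patient=Farah: ✗
patient=Vik: ✓ → 1
patient=Uma: ✗
patient=Carmen: ✗
patient=Sven: ✗
patient=Bob: ✓ → 1
systolic_count = COUNT(1, 1, 1, 1, 1, 1) = 6
—
[bmi_sum: bmi > 23 OR systolic < 129]
patient=Yara: ✓ → 26
patient=Gus: ✓ → 15
patient=Kai: ✓ → 57
patient=Hiro: ✓ → 23
patient=Ines: ✓ → 83
patient=Diego: ✓ → 5
patient=Quinn: ✓ → 16
patient=Farah: ✓ → 77
patient=Vik: ✓ → 8
patient=Uma: ✗
patient=Carmen: ✓ → 12
patient=Sven: ✓ → 5
patient=Bob: ✓ → 63
bmi_sum = 26 + 15 + 57 + 23 + 83 + 5 + 16 + 77 + 8 + 12 + 5 + 63 = 390

systolic_max=77, systolic_count=6, bmi_sum=390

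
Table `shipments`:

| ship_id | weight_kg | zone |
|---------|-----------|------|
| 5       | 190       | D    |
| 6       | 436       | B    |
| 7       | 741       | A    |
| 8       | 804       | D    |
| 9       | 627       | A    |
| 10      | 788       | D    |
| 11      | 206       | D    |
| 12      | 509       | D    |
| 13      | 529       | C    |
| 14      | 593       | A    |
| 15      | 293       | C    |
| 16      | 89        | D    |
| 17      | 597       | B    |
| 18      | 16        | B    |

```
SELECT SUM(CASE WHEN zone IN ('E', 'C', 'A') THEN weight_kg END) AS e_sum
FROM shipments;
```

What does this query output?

ship_id=5: ✗
ship_id=6: ✗
ship_id=7: ✓ → 741
ship_id=8: ✗
ship_id=9: ✓ → 627
ship_id=10: ✗
ship_id=11: ✗
ship_id=12: ✗
ship_id=13: ✓ → 529
ship_id=14: ✓ → 593
ship_id=15: ✓ → 293
ship_id=16: ✗
ship_id=17: ✗
ship_id=18: ✗
e_sum = 741 + 627 + 529 + 593 + 293 = 2783

2783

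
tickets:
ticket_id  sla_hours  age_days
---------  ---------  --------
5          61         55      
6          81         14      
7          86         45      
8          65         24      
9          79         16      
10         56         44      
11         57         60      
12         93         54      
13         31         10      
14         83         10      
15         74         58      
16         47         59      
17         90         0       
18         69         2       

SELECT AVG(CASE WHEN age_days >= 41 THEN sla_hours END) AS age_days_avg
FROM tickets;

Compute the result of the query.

ticket_id=5: ✓ → 61
ticket_id=6: ✗
ticket_id=7: ✓ → 86
ticket_id=8: ✗
ticket_id=9: ✗
ticket_id=10: ✓ → 56
ticket_id=11: ✓ → 57
ticket_id=12: ✓ → 93
ticket_id=13: ✗
ticket_id=14: ✗
ticket_id=15: ✓ → 74
ticket_id=16: ✓ → 47
ticket_id=17: ✗
ticket_id=18: ✗
age_days_avg = (61 + 86 + 56 + 57 + 93 + 74 + 47) / 7 = 67.7142857143

67.7142857143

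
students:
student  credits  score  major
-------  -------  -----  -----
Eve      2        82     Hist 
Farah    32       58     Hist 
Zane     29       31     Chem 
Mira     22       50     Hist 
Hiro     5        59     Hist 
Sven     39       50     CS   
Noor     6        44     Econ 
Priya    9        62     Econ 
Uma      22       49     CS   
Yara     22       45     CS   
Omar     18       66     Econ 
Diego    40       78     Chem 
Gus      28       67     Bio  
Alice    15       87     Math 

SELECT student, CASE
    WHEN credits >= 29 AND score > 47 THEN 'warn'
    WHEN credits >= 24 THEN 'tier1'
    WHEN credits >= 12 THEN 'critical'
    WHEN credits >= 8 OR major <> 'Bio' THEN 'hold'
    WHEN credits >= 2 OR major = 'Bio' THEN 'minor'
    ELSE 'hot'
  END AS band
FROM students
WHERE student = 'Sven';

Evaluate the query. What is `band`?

student = Sven: credits=39, score=50, major=CS.
credits >= 29 AND score > 47 → true → warn

warn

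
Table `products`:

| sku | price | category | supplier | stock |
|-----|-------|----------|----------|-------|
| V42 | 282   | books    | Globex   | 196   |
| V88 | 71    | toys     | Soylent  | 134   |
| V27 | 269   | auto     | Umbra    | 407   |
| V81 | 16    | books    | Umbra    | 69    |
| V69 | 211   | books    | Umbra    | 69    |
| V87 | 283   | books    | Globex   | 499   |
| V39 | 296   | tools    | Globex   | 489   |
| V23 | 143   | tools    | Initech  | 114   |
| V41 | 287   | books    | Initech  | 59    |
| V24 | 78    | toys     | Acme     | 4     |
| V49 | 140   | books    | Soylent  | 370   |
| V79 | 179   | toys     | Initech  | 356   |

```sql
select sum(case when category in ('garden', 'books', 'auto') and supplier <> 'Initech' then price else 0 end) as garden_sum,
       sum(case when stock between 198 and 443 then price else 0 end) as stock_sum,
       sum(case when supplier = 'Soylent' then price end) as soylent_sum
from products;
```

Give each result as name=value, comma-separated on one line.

[garden_sum: category in ('garden', 'books', 'auto') and supplier <> 'Initech']
sku=V42: ✓ → 282
sku=V88: ✗
sku=V27: ✓ → 269
sku=V81: ✓ → 16
sku=V69: ✓ → 211
sku=V87: ✓ → 283
sku=V39: ✗
sku=V23: ✗
sku=V41: ✗
sku=V24: ✗
sku=V49: ✓ → 140
sku=V79: ✗
garden_sum = 282 + 269 + 16 + 211 + 283 + 140 = 1201
—
[stock_sum: stock between 198 and 443]
sku=V42: ✗
sku=V88: ✗
sku=V27: ✓ → 269
sku=V81: ✗
sku=V69: ✗
sku=V87: ✗
sku=V39: ✗
sku=V23: ✗
sku=V41: ✗
sku=V24: ✗
sku=V49: ✓ → 140
sku=V79: ✓ → 179
stock_sum = 269 + 140 + 179 = 588
—
[soylent_sum: supplier = 'Soylent']
sku=V42: ✗
sku=V88: ✓ → 71
sku=V27: ✗
sku=V81: ✗
sku=V69: ✗
sku=V87: ✗
sku=V39: ✗
sku=V23: ✗
sku=V41: ✗
sku=V24: ✗
sku=V49: ✓ → 140
sku=V79: ✗
soylent_sum = 71 + 140 = 211

garden_sum=1201, stock_sum=588, soylent_sum=211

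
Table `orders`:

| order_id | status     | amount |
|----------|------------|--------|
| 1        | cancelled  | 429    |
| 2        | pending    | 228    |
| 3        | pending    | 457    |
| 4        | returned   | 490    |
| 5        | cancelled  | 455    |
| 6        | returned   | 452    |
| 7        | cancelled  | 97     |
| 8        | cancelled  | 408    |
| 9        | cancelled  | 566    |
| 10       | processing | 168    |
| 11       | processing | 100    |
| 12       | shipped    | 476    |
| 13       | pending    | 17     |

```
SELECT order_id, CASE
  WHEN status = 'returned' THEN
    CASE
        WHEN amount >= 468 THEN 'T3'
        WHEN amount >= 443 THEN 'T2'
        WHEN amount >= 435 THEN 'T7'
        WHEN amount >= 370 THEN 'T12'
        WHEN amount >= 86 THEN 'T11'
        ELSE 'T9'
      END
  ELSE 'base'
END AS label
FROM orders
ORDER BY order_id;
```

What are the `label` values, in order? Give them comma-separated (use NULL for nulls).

order_id=1: status='cancelled' → outer ELSE → base
order_id=2: status='pending' → outer ELSE → base
order_id=3: status='pending' → outer ELSE → base
order_id=4: status='returned' → inner[amount >= 468] → T3
order_id=5: status='cancelled' → outer ELSE → base
order_id=6: status='returned' → inner[amount >= 443] → T2
order_id=7: status='cancelled' → outer ELSE → base
order_id=8: status='cancelled' → outer ELSE → base
order_id=9: status='cancelled' → outer ELSE → base
order_id=10: status='processing' → outer ELSE → base
order_id=11: status='processing' → outer ELSE → base
order_id=12: status='shipped' → outer ELSE → base
order_id=13: status='pending' → outer ELSE → base

base, base, base, T3, base, T2, base, base, base, base, base, base, base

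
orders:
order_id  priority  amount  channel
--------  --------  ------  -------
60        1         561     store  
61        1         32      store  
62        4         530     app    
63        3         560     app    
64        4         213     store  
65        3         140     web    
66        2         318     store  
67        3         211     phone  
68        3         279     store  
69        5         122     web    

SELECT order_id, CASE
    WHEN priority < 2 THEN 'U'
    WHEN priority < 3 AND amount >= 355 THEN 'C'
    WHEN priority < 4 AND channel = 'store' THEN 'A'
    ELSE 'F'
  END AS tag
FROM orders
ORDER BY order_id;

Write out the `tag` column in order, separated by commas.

U, U, F, F, F, F, A, F, A, F

order_id=60: priority < 2 → U
order_id=61: priority < 2 → U
order_id=62: ELSE → F
order_id=63: ELSE → F
order_id=64: ELSE → F
order_id=65: ELSE → F
order_id=66: priority < 4 AND channel = 'store' → A
order_id=67: ELSE → F
order_id=68: priority < 4 AND channel = 'store' → A
order_id=69: ELSE → F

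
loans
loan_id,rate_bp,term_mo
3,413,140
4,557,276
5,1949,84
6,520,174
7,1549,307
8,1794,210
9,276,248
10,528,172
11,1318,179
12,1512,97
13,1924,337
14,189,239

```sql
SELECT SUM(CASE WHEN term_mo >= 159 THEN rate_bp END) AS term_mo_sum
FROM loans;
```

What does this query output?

loan_id=3: ✗
loan_id=4: ✓ → 557
loan_id=5: ✗
loan_id=6: ✓ → 520
loan_id=7: ✓ → 1549
loan_id=8: ✓ → 1794
loan_id=9: ✓ → 276
loan_id=10: ✓ → 528
loan_id=11: ✓ → 1318
loan_id=12: ✗
loan_id=13: ✓ → 1924
loan_id=14: ✓ → 189
term_mo_sum = 557 + 520 + 1549 + 1794 + 276 + 528 + 1318 + 1924 + 189 = 8655

8655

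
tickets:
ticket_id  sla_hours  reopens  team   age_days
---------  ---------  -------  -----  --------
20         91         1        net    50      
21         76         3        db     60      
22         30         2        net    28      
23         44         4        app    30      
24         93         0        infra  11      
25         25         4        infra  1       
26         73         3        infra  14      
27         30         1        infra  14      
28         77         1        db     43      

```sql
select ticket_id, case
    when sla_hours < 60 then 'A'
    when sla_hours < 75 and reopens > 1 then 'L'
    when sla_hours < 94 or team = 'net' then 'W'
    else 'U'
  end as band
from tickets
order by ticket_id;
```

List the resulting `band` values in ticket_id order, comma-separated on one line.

ticket_id=20: sla_hours < 94 or team = 'net' → W
ticket_id=21: sla_hours < 94 or team = 'net' → W
ticket_id=22: sla_hours < 60 → A
ticket_id=23: sla_hours < 60 → A
ticket_id=24: sla_hours < 94 or team = 'net' → W
ticket_id=25: sla_hours < 60 → A
ticket_id=26: sla_hours < 75 and reopens > 1 → L
ticket_id=27: sla_hours < 60 → A
ticket_id=28: sla_hours < 94 or team = 'net' → W

W, W, A, A, W, A, L, A, W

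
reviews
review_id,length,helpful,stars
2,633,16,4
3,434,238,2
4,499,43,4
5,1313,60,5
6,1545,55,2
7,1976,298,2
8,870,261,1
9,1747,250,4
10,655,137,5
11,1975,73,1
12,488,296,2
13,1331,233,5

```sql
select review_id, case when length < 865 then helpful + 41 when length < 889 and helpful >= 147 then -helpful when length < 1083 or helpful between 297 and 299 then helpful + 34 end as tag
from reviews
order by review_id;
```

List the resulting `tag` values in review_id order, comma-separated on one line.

review_id=2: length < 865 → 57
review_id=3: length < 865 → 279
review_id=4: length < 865 → 84
review_id=5: (no match → NULL) → NULL
review_id=6: (no match → NULL) → NULL
review_id=7: length < 1083 or helpful between 297 and 299 → 332
review_id=8: length < 889 and helpful >= 147 → -261
review_id=9: (no match → NULL) → NULL
review_id=10: length < 865 → 178
review_id=11: (no match → NULL) → NULL
review_id=12: length < 865 → 337
review_id=13: (no match → NULL) → NULL

57, 279, 84, NULL, NULL, 332, -261, NULL, 178, NULL, 337, NULL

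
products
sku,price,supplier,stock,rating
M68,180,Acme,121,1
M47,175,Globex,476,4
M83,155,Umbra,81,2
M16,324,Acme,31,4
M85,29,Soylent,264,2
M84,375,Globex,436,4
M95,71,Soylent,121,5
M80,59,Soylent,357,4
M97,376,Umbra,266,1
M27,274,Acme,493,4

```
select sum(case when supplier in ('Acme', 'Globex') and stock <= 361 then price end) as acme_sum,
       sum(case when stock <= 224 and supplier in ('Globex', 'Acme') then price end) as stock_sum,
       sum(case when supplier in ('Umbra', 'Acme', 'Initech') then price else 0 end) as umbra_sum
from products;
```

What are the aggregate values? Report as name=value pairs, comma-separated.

acme_sum=504, stock_sum=504, umbra_sum=1309

[acme_sum: supplier in ('Acme', 'Globex') and stock <= 361]
sku=M68: ✓ → 180
sku=M47: ✗
sku=M83: ✗
sku=M16: ✓ → 324
sku=M85: ✗
sku=M84: ✗
sku=M95: ✗
sku=M80: ✗
sku=M97: ✗
sku=M27: ✗
acme_sum = 180 + 324 = 504
—
[stock_sum: stock <= 224 and supplier in ('Globex', 'Acme')]
sku=M68: ✓ → 180
sku=M47: ✗
sku=M83: ✗
sku=M16: ✓ → 324
sku=M85: ✗
sku=M84: ✗
sku=M95: ✗
sku=M80: ✗
sku=M97: ✗
sku=M27: ✗
stock_sum = 180 + 324 = 504
—
[umbra_sum: supplier in ('Umbra', 'Acme', 'Initech')]
sku=M68: ✓ → 180
sku=M47: ✗
sku=M83: ✓ → 155
sku=M16: ✓ → 324
sku=M85: ✗
sku=M84: ✗
sku=M95: ✗
sku=M80: ✗
sku=M97: ✓ → 376
sku=M27: ✓ → 274
umbra_sum = 180 + 155 + 324 + 376 + 274 = 1309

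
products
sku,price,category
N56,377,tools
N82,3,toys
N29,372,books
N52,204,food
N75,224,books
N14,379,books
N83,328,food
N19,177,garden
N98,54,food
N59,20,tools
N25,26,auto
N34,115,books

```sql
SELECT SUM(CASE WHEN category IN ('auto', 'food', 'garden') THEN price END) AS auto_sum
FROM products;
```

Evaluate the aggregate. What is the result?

789

sku=N56: ✗
sku=N82: ✗
sku=N29: ✗
sku=N52: ✓ → 204
sku=N75: ✗
sku=N14: ✗
sku=N83: ✓ → 328
sku=N19: ✓ → 177
sku=N98: ✓ → 54
sku=N59: ✗
sku=N25: ✓ → 26
sku=N34: ✗
auto_sum = 204 + 328 + 177 + 54 + 26 = 789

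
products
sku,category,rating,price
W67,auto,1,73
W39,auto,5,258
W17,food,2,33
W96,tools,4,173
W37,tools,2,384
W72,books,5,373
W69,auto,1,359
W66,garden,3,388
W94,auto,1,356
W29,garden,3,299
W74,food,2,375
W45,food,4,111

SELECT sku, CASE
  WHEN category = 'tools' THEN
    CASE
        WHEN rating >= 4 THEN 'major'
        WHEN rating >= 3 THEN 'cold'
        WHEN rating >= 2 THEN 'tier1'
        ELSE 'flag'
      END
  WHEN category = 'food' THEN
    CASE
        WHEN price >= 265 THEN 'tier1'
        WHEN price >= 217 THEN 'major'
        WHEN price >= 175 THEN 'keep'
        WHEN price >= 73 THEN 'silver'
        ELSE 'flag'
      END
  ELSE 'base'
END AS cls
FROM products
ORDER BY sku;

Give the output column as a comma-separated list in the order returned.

sku=W17: category='food' → inner[ELSE] → flag
sku=W29: category='garden' → outer ELSE → base
sku=W37: category='tools' → inner[rating >= 2] → tier1
sku=W39: category='auto' → outer ELSE → base
sku=W45: category='food' → inner[price >= 73] → silver
sku=W66: category='garden' → outer ELSE → base
sku=W67: category='auto' → outer ELSE → base
sku=W69: category='auto' → outer ELSE → base
sku=W72: category='books' → outer ELSE → base
sku=W74: category='food' → inner[price >= 265] → tier1
sku=W94: category='auto' → outer ELSE → base
sku=W96: category='tools' → inner[rating >= 4] → major

flag, base, tier1, base, silver, base, base, base, base, tier1, base, major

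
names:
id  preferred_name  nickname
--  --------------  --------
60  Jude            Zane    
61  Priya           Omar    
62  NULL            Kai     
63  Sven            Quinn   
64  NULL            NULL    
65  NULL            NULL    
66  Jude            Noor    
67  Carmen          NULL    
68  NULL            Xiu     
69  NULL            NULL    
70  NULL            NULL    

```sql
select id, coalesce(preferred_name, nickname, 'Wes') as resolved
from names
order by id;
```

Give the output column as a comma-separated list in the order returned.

Jude, Priya, Kai, Sven, Wes, Wes, Jude, Carmen, Xiu, Wes, Wes

id=60: preferred_name=Jude → Jude
id=61: preferred_name=Priya → Priya
id=62: preferred_name=NULL, nickname=Kai → Kai
id=63: preferred_name=Sven → Sven
id=64: preferred_name=NULL, nickname=NULL, → literal Wes → Wes
id=65: preferred_name=NULL, nickname=NULL, → literal Wes → Wes
id=66: preferred_name=Jude → Jude
id=67: preferred_name=Carmen → Carmen
id=68: preferred_name=NULL, nickname=Xiu → Xiu
id=69: preferred_name=NULL, nickname=NULL, → literal Wes → Wes
id=70: preferred_name=NULL, nickname=NULL, → literal Wes → Wes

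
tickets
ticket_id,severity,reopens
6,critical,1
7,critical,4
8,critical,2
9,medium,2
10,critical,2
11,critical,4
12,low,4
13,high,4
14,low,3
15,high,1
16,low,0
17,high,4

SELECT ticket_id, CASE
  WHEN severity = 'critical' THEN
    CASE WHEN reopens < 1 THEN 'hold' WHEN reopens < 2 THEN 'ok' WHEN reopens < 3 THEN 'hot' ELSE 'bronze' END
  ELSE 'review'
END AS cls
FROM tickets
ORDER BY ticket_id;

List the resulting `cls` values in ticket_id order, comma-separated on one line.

ok, bronze, hot, review, hot, bronze, review, review, review, review, review, review

ticket_id=6: severity='critical' → inner[reopens < 2] → ok
ticket_id=7: severity='critical' → inner[ELSE] → bronze
ticket_id=8: severity='critical' → inner[reopens < 3] → hot
ticket_id=9: severity='medium' → outer ELSE → review
ticket_id=10: severity='critical' → inner[reopens < 3] → hot
ticket_id=11: severity='critical' → inner[ELSE] → bronze
ticket_id=12: severity='low' → outer ELSE → review
ticket_id=13: severity='high' → outer ELSE → review
ticket_id=14: severity='low' → outer ELSE → review
ticket_id=15: severity='high' → outer ELSE → review
ticket_id=16: severity='low' → outer ELSE → review
ticket_id=17: severity='high' → outer ELSE → review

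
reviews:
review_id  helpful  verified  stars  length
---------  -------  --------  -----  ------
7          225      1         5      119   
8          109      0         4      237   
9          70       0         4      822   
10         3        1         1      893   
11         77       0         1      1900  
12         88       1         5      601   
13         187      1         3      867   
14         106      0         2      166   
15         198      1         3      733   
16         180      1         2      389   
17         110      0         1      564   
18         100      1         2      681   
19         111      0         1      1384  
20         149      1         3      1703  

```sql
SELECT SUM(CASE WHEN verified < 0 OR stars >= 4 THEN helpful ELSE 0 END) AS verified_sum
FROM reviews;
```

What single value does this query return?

review_id=7: ✓ → 225
review_id=8: ✓ → 109
review_id=9: ✓ → 70
review_id=10: ✗
review_id=11: ✗
review_id=12: ✓ → 88
review_id=13: ✗
review_id=14: ✗
review_id=15: ✗
review_id=16: ✗
review_id=17: ✗
review_id=18: ✗
review_id=19: ✗
review_id=20: ✗
verified_sum = 225 + 109 + 70 + 88 = 492

492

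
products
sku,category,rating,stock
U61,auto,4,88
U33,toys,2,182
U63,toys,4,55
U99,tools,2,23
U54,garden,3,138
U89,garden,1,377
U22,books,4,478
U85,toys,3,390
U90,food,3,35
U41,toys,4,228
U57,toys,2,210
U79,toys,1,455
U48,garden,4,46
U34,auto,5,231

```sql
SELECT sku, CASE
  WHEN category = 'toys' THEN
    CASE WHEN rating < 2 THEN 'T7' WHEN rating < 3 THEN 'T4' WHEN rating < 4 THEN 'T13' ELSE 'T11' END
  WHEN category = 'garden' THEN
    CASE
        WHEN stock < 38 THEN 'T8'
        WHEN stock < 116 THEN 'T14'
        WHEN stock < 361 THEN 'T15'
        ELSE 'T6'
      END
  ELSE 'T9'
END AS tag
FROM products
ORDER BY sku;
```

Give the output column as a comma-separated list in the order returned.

T9, T4, T9, T11, T14, T15, T4, T9, T11, T7, T13, T6, T9, T9

sku=U22: category='books' → outer ELSE → T9
sku=U33: category='toys' → inner[rating < 3] → T4
sku=U34: category='auto' → outer ELSE → T9
sku=U41: category='toys' → inner[ELSE] → T11
sku=U48: category='garden' → inner[stock < 116] → T14
sku=U54: category='garden' → inner[stock < 361] → T15
sku=U57: category='toys' → inner[rating < 3] → T4
sku=U61: category='auto' → outer ELSE → T9
sku=U63: category='toys' → inner[ELSE] → T11
sku=U79: category='toys' → inner[rating < 2] → T7
sku=U85: category='toys' → inner[rating < 4] → T13
sku=U89: category='garden' → inner[ELSE] → T6
sku=U90: category='food' → outer ELSE → T9
sku=U99: category='tools' → outer ELSE → T9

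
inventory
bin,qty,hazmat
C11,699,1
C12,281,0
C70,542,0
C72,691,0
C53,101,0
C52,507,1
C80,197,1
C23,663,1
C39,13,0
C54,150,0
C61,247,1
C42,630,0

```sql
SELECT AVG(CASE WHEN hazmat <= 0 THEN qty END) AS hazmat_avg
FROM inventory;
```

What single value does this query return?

344

bin=C11: ✗
bin=C12: ✓ → 281
bin=C70: ✓ → 542
bin=C72: ✓ → 691
bin=C53: ✓ → 101
bin=C52: ✗
bin=C80: ✗
bin=C23: ✗
bin=C39: ✓ → 13
bin=C54: ✓ → 150
bin=C61: ✗
bin=C42: ✓ → 630
hazmat_avg = (281 + 542 + 691 + 101 + 13 + 150 + 630) / 7 = 344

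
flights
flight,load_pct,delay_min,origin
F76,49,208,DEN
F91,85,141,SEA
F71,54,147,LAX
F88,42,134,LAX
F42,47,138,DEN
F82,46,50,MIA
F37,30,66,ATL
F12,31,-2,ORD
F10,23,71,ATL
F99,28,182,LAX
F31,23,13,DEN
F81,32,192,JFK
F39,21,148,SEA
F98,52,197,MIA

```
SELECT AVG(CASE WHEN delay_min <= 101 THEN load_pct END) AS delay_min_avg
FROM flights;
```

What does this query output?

30.6

flight=F76: ✗
flight=F91: ✗
flight=F71: ✗
flight=F88: ✗
flight=F42: ✗
flight=F82: ✓ → 46
flight=F37: ✓ → 30
flight=F12: ✓ → 31
flight=F10: ✓ → 23
flight=F99: ✗
flight=F31: ✓ → 23
flight=F81: ✗
flight=F39: ✗
flight=F98: ✗
delay_min_avg = (46 + 30 + 31 + 23 + 23) / 5 = 30.6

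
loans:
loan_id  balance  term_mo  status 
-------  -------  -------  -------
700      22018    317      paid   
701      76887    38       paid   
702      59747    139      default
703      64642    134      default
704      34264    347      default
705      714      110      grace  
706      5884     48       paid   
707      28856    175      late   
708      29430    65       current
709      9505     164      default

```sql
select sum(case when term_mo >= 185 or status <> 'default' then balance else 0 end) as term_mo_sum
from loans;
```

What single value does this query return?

198053

loan_id=700: ✓ → 22018
loan_id=701: ✓ → 76887
loan_id=702: ✗
loan_id=703: ✗
loan_id=704: ✓ → 34264
loan_id=705: ✓ → 714
loan_id=706: ✓ → 5884
loan_id=707: ✓ → 28856
loan_id=708: ✓ → 29430
loan_id=709: ✗
term_mo_sum = 22018 + 76887 + 34264 + 714 + 5884 + 28856 + 29430 = 198053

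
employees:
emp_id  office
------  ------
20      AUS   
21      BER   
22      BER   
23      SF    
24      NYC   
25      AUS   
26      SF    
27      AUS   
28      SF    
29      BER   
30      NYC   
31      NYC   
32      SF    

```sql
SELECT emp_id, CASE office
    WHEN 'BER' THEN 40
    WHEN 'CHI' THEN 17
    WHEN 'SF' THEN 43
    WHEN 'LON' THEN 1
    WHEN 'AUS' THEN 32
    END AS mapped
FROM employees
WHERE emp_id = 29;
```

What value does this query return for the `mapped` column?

emp_id = 29: office=BER.
office='BER' → true → 40

40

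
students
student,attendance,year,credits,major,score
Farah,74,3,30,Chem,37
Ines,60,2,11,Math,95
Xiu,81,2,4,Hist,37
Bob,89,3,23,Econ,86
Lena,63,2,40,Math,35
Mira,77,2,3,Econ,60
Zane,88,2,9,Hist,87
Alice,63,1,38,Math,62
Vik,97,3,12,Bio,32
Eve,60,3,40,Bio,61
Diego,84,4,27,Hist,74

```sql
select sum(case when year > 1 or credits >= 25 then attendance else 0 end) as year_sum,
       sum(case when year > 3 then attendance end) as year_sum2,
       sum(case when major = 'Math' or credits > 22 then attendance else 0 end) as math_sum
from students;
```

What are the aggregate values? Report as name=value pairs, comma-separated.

[year_sum: year > 1 or credits >= 25]
student=Farah: ✓ → 74
student=Ines: ✓ → 60
student=Xiu: ✓ → 81
student=Bob: ✓ → 89
student=Lena: ✓ → 63
student=Mira: ✓ → 77
student=Zane: ✓ → 88
student=Alice: ✓ → 63
student=Vik: ✓ → 97
student=Eve: ✓ → 60
student=Diego: ✓ → 84
year_sum = 74 + 60 + 81 + 89 + 63 + 77 + 88 + 63 + 97 + 60 + 84 = 836
—
[year_sum2: year > 3]
student=Farah: ✗
student=Ines: ✗
student=Xiu: ✗
student=Bob: ✗
student=Lena: ✗
student=Mira: ✗
student=Zane: ✗
student=Alice: ✗
student=Vik: ✗
student=Eve: ✗
student=Diego: ✓ → 84
year_sum2 = 84
—
[math_sum: major = 'Math' or credits > 22]
student=Farah: ✓ → 74
student=Ines: ✓ → 60
student=Xiu: ✗
student=Bob: ✓ → 89
student=Lena: ✓ → 63
student=Mira: ✗
student=Zane: ✗
student=Alice: ✓ → 63
student=Vik: ✗
student=Eve: ✓ → 60
student=Diego: ✓ → 84
math_sum = 74 + 60 + 89 + 63 + 63 + 60 + 84 = 493

year_sum=836, year_sum2=84, math_sum=493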